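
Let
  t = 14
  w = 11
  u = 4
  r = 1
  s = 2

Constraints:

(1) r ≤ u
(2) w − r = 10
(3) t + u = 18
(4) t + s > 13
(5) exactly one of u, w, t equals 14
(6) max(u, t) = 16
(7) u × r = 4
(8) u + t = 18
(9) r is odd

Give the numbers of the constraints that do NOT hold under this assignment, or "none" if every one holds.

Violated: 6.

(1) r = 1, u = 4; 1 ≤ 4  true
(2) w − r = 11 − 1 = 10  true
(3) t + u = 14 + 4 = 18  true
(4) t + s = 14 + 2 = 16; 16 > 13  true
(5) u=4, w=11, t=14; 1 of them equals 14  true
(6) max(4, 14) = 14, not 16  false
(7) u × r = 4 × 1 = 4  true
(8) u + t = 4 + 14 = 18  true
(9) r = 1 is odd  true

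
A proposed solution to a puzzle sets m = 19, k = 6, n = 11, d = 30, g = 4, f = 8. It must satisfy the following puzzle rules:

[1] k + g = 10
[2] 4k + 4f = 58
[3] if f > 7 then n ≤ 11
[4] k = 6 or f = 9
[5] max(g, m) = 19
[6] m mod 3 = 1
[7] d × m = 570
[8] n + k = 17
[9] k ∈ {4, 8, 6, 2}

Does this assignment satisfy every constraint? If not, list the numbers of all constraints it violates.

No — constraint 2 is not satisfied.

[1] k + g = 6 + 4 = 10 — satisfied.
[2] 4k + 4f = 4(6) + 4(8) = 56, not 58 — violated.
[3] f = 8 > 7, so we need n ≤ 11; n = 11 ≤ 11 — satisfied.
[4] k = 6 = 6 (first disjunct) — satisfied.
[5] max(4, 19) = 19 — satisfied.
[6] 19 mod 3 = 1 — satisfied.
[7] d × m = 30 × 19 = 570 — satisfied.
[8] n + k = 11 + 6 = 17 — satisfied.
[9] k = 6 is in {4, 8, 6, 2} — satisfied.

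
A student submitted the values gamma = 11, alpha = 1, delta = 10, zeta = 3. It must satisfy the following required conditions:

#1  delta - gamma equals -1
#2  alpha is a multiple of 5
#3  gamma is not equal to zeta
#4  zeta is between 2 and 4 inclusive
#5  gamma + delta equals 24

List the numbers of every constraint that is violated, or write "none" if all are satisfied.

#1 delta - gamma = 10 - 11 = -1  true
#2 1 = 5*0 + 1, so 5 does not divide 1  false
#3 gamma = 11, zeta = 3; distinct  true
#4 zeta = 3 lies in [2, 4]  true
#5 gamma + delta = 11 + 10 = 21, not 24  false

No — constraints 2 and 5 are not satisfied.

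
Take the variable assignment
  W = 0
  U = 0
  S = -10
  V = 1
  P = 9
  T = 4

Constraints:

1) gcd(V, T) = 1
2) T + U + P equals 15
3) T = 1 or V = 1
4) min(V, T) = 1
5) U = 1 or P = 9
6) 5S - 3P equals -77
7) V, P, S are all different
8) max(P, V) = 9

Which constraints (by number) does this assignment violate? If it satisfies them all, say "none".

Violated: 2.

1) gcd(1, 4) = 1 — satisfied.
2) T + U + P = 4 + 0 + 9 = 13, not 15 — violated.
3) T = 4 ≠ 1, but V = 1 = 1 (second disjunct) — satisfied.
4) min(1, 4) = 1 — satisfied.
5) U = 0 ≠ 1, but P = 9 = 9 (second disjunct) — satisfied.
6) 5S - 3P = 5(-10) - 3(9) = -77 — satisfied.
7) values 1, 9, -10 are pairwise distinct — satisfied.
8) max(9, 1) = 9 — satisfied.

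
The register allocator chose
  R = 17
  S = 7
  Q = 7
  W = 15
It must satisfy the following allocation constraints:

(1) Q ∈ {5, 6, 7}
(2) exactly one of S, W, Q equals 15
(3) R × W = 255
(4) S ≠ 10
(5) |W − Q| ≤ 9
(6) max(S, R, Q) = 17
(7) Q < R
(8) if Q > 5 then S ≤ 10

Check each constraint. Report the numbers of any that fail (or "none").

No violations.

(1) Q = 7 is in {5, 6, 7}  OK
(2) S=7, W=15, Q=7; 1 of them equals 15  OK
(3) R × W = 17 × 15 = 255  OK
(4) S = 7, and 7 ≠ 10  OK
(5) |15 − 7| = 8; 8 ≤ 9  OK
(6) max(7, 17, 7) = 17  OK
(7) Q = 7, R = 17; 7 < 17  OK
(8) Q = 7 > 5, so we need S ≤ 10; S = 7 ≤ 10  OK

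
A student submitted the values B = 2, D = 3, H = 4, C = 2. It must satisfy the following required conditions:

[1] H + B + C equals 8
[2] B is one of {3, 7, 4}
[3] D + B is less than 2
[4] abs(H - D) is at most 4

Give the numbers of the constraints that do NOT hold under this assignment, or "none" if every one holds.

[1] H + B + C = 4 + 2 + 2 = 8 — satisfied.
[2] B = 2 is not in {3, 7, 4} — violated.
[3] D + B = 3 + 2 = 5; 5 ≥ 2, bound 2 not met — violated.
[4] abs(4 - 3) = 1; 1 ≤ 4 — satisfied.

The assignment fails constraints 2, 3.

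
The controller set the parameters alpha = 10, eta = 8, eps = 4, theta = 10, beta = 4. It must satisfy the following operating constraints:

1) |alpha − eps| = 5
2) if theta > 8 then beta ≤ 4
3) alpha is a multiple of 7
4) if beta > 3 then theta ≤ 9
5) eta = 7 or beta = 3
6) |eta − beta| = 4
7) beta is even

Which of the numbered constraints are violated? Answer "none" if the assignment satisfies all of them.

No — constraints 1, 3, 4, and 5 are not satisfied.

1) |10 − 4| = 6, not 5  false
2) theta = 10 > 8, so we need beta ≤ 4; beta = 4 ≤ 4  true
3) 10 = 7×1 + 3, so 7 does not divide 10  false
4) beta = 4 > 3, so we need theta ≤ 9; but theta = 10 > 9  false
5) eta = 8 ≠ 7 and beta = 4 ≠ 3; both disjuncts false  false
6) |8 − 4| = 4  true
7) beta = 4 is even  true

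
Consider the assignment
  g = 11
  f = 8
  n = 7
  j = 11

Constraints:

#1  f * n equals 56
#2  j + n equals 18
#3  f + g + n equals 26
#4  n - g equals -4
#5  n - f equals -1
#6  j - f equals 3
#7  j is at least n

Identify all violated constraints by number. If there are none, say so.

#1 f * n = 8 * 7 = 56  yes
#2 j + n = 11 + 7 = 18  yes
#3 f + g + n = 8 + 11 + 7 = 26  yes
#4 n - g = 7 - 11 = -4  yes
#5 n - f = 7 - 8 = -1  yes
#6 j - f = 11 - 8 = 3  yes
#7 j = 11, n = 7; 11 ≥ 7  yes

Yes — all constraints hold.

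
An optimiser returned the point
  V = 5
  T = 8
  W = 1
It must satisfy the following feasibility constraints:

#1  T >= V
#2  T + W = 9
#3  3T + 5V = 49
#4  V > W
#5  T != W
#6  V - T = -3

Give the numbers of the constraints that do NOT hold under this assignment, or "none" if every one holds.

#1 T = 8, V = 5; 8 ≥ 5 — satisfied.
#2 T + W = 8 + 1 = 9 — satisfied.
#3 3T + 5V = 3(8) + 5(5) = 49 — satisfied.
#4 V = 5, W = 1; 5 > 1 — satisfied.
#5 T = 8, W = 1; distinct — satisfied.
#6 V - T = 5 - 8 = -3 — satisfied.

The assignment satisfies every constraint.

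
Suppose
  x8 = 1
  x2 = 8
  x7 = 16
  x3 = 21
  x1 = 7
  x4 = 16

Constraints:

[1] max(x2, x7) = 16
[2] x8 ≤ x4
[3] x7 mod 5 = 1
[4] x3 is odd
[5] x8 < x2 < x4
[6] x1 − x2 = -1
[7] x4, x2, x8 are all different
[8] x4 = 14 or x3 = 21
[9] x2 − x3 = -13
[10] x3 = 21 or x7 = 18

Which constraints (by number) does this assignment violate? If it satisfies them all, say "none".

The assignment satisfies every constraint.

[1] max(8, 16) = 16  holds
[2] x8 = 1, x4 = 16; 1 ≤ 16  holds
[3] 16 mod 5 = 1  holds
[4] x3 = 21 is odd  holds
[5] values 1 < 8 < 16  holds
[6] x1 − x2 = 7 − 8 = -1  holds
[7] values 16, 8, 1 are pairwise distinct  holds
[8] x4 = 16 ≠ 14, but x3 = 21 = 21 (second disjunct)  holds
[9] x2 − x3 = 8 − 21 = -13  holds
[10] x3 = 21 = 21 (first disjunct)  holds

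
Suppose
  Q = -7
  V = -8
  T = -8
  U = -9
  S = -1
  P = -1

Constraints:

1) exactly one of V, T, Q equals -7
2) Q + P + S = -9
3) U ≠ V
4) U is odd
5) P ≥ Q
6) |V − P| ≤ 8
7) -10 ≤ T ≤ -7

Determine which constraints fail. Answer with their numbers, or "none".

1) V=-8, T=-8, Q=-7; 1 of them equals -7 — satisfied.
2) Q + P + S = -7 + (-1) + (-1) = -9 — satisfied.
3) U = -9, V = -8; distinct — satisfied.
4) U = -9 is odd — satisfied.
5) P = -1, Q = -7; -1 ≥ -7 — satisfied.
6) |-8 − (-1)| = 7; 7 ≤ 8 — satisfied.
7) T = -8 lies in [-10, -7] — satisfied.

No violations.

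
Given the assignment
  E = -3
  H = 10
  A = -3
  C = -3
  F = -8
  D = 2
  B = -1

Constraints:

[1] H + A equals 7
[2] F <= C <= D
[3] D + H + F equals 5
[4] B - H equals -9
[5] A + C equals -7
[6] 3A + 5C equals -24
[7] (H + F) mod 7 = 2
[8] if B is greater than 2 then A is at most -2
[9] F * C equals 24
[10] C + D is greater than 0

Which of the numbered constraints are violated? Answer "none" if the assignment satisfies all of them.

The assignment fails constraints 3, 4, 5, 10.

[1] H + A = 10 + (-3) = 7  holds
[2] values -8 <= -3 <= 2  holds
[3] D + H + F = 2 + 10 + (-8) = 4, not 5  fails
[4] B - H = -1 - 10 = -11, not -9  fails
[5] A + C = -3 + (-3) = -6, not -7  fails
[6] 3A + 5C = 3(-3) + 5(-3) = -24  holds
[7] H + F = 2; 2 mod 7 = 2  holds
[8] B = -1, not > 2; antecedent false, conditional vacuously true  holds
[9] F * C = -8 * (-3) = 24  holds
[10] C + D = -3 + 2 = -1; -1 ≤ 0, bound 0 not met  fails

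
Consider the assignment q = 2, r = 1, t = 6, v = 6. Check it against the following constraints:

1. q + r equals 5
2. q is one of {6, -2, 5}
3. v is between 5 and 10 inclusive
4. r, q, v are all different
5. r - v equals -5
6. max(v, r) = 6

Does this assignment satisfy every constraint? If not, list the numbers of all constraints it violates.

Constraints 1 and 2 do not hold.

1. q + r = 2 + 1 = 3, not 5  ✘
2. q = 2 is not in {6, -2, 5}  ✘
3. v = 6 lies in [5, 10]  ✔
4. values 1, 2, 6 are pairwise distinct  ✔
5. r - v = 1 - 6 = -5  ✔
6. max(6, 1) = 6  ✔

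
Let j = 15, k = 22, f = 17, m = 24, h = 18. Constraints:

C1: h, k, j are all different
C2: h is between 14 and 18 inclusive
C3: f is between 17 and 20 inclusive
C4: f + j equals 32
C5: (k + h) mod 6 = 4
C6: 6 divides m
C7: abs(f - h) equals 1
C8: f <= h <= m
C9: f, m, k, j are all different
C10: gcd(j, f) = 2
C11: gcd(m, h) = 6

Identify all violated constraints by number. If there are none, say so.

Violated: 10.

C1: values 18, 22, 15 are pairwise distinct  OK
C2: h = 18 lies in [14, 18]  OK
C3: f = 17 lies in [17, 20]  OK
C4: f + j = 17 + 15 = 32  OK
C5: k + h = 40; 40 mod 6 = 4  OK
C6: 24 / 6 = 4, so 6 divides 24  OK
C7: abs(17 - 18) = 1  OK
C8: values 17 <= 18 <= 24  OK
C9: values 17, 24, 22, 15 are pairwise distinct  OK
C10: gcd(15, 17) = 1, not 2  FAIL
C11: gcd(24, 18) = 6  OK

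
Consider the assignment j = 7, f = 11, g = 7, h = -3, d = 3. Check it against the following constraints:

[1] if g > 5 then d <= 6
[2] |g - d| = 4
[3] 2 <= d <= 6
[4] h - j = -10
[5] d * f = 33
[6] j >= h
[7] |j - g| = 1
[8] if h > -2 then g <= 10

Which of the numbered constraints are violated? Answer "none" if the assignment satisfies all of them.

Constraint 7 is violated.

[1] g = 7 > 5, so we need d ≤ 6; d = 3 ≤ 6  true
[2] |7 - 3| = 4  true
[3] d = 3 lies in [2, 6]  true
[4] h - j = -3 - 7 = -10  true
[5] d * f = 3 * 11 = 33  true
[6] j = 7, h = -3; 7 ≥ -3  true
[7] |7 - 7| = 0, not 1  false
[8] h = -3, not > -2; antecedent false, conditional vacuously true  true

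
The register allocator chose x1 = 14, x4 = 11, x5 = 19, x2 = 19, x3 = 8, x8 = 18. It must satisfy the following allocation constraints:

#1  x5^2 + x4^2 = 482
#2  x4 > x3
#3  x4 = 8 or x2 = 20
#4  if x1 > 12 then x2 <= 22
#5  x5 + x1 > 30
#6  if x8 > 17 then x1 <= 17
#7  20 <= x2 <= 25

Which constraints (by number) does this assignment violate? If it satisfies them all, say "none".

#1 x5^2 + x4^2 = 19^2 + 11^2 = 361 + 121 = 482 — holds.
#2 x4 = 11, x3 = 8; 11 > 8 — holds.
#3 x4 = 11 ≠ 8 and x2 = 19 ≠ 20; both disjuncts false — does not hold.
#4 x1 = 14 > 12, so we need x2 ≤ 22; x2 = 19 ≤ 22 — holds.
#5 x5 + x1 = 19 + 14 = 33; 33 > 30 — holds.
#6 x8 = 18 > 17, so we need x1 ≤ 17; x1 = 14 ≤ 17 — holds.
#7 x2 = 19 is outside [20, 25] — does not hold.

Constraints 3 and 7 do not hold.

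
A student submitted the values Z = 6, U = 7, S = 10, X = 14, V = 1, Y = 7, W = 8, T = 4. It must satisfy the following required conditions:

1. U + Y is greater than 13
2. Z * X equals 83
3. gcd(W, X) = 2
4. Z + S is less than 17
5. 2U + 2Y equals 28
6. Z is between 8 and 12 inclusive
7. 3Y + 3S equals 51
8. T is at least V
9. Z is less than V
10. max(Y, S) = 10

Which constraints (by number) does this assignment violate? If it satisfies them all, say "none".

Violated: 2, 6, 9.

1. U + Y = 7 + 7 = 14; 14 > 13 — holds.
2. Z * X = 6 * 14 = 84, not 83 — does not hold.
3. gcd(8, 14) = 2 — holds.
4. Z + S = 6 + 10 = 16; 16 < 17 — holds.
5. 2U + 2Y = 2(7) + 2(7) = 28 — holds.
6. Z = 6 is outside [8, 12] — does not hold.
7. 3Y + 3S = 3(7) + 3(10) = 51 — holds.
8. T = 4, V = 1; 4 ≥ 1 — holds.
9. Z = 6, V = 1; 6 ≥ 1 (want <) — does not hold.
10. max(7, 10) = 10 — holds.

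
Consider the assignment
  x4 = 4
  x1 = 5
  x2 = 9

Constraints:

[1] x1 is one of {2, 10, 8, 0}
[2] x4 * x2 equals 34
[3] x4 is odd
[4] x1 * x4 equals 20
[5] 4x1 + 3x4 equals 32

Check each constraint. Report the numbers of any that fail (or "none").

[1] x1 = 5 is not in {2, 10, 8, 0} — fails.
[2] x4 * x2 = 4 * 9 = 36, not 34 — fails.
[3] x4 = 4 is even — fails.
[4] x1 * x4 = 5 * 4 = 20 — holds.
[5] 4x1 + 3x4 = 4(5) + 3(4) = 32 — holds.

Constraints 1, 2, and 3 are violated.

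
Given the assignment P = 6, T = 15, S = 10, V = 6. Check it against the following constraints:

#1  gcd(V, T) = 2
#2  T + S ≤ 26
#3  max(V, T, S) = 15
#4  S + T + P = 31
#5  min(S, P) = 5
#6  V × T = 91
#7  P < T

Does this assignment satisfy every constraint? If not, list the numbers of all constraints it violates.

No — constraints 1, 5, and 6 are not satisfied.

#1 gcd(6, 15) = 3, not 2  ✗
#2 T + S = 15 + 10 = 25; 25 ≤ 26  ✓
#3 max(6, 15, 10) = 15  ✓
#4 S + T + P = 10 + 15 + 6 = 31  ✓
#5 min(10, 6) = 6, not 5  ✗
#6 V × T = 6 × 15 = 90, not 91  ✗
#7 P = 6, T = 15; 6 < 15  ✓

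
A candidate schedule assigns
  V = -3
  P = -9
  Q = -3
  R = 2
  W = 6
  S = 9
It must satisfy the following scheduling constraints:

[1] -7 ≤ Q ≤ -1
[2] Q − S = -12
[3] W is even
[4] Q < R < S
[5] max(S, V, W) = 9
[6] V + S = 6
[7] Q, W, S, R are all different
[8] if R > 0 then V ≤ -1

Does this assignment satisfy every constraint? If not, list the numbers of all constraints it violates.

No violations.

[1] Q = -3 lies in [-7, -1]  yes
[2] Q − S = -3 − 9 = -12  yes
[3] W = 6 is even  yes
[4] values -3 < 2 < 9  yes
[5] max(9, -3, 6) = 9  yes
[6] V + S = -3 + 9 = 6  yes
[7] values -3, 6, 9, 2 are pairwise distinct  yes
[8] R = 2 > 0, so we need V ≤ -1; V = -3 ≤ -1  yes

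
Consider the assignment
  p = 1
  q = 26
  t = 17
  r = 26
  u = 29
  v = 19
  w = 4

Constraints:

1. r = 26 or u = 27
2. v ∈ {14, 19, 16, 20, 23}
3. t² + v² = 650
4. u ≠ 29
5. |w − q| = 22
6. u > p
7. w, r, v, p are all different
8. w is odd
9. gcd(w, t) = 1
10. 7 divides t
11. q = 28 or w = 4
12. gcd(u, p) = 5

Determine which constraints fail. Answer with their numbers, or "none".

Constraints 4, 8, 10, 12 are violated.

1. r = 26 = 26 (first disjunct) — satisfied.
2. v = 19 is in {14, 19, 16, 20, 23} — satisfied.
3. t² + v² = 17² + 19² = 289 + 361 = 650 — satisfied.
4. u = 29, but 29 is required to differ — violated.
5. |4 − 26| = 22 — satisfied.
6. u = 29, p = 1; 29 > 1 — satisfied.
7. values 4, 26, 19, 1 are pairwise distinct — satisfied.
8. w = 4 is even — violated.
9. gcd(4, 17) = 1 — satisfied.
10. 17 = 7×2 + 3, so 7 does not divide 17 — violated.
11. q = 26 ≠ 28, but w = 4 = 4 (second disjunct) — satisfied.
12. gcd(29, 1) = 1, not 5 — violated.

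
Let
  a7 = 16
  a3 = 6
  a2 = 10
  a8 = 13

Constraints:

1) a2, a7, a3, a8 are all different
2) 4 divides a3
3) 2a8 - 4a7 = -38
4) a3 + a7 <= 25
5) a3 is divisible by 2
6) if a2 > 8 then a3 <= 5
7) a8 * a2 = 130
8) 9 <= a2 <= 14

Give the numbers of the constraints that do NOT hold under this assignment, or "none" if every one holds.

Constraints 2, 6 are violated.

1) values 10, 16, 6, 13 are pairwise distinct — holds.
2) 6 = 4*1 + 2, so 4 does not divide 6 — fails.
3) 2a8 - 4a7 = 2(13) - 4(16) = -38 — holds.
4) a3 + a7 = 6 + 16 = 22; 22 ≤ 25 — holds.
5) 6 / 2 = 3, so 2 divides 6 — holds.
6) a2 = 10 > 8, so we need a3 ≤ 5; but a3 = 6 > 5 — fails.
7) a8 * a2 = 13 * 10 = 130 — holds.
8) a2 = 10 lies in [9, 14] — holds.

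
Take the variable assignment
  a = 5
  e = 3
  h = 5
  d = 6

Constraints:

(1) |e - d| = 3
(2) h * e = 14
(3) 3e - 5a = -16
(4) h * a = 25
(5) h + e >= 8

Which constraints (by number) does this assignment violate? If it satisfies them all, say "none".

No — constraint 2 is not satisfied.

(1) |3 - 6| = 3  yes
(2) h * e = 5 * 3 = 15, not 14  no
(3) 3e - 5a = 3(3) - 5(5) = -16  yes
(4) h * a = 5 * 5 = 25  yes
(5) h + e = 5 + 3 = 8; 8 ≥ 8  yes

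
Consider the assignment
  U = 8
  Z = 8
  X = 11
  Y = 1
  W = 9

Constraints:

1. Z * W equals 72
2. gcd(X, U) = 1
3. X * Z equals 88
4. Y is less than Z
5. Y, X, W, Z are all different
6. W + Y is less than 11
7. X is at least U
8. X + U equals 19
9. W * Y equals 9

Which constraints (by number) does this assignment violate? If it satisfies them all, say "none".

All constraints are satisfied.

1. Z * W = 8 * 9 = 72  OK
2. gcd(11, 8) = 1  OK
3. X * Z = 11 * 8 = 88  OK
4. Y = 1, Z = 8; 1 < 8  OK
5. values 1, 11, 9, 8 are pairwise distinct  OK
6. W + Y = 9 + 1 = 10; 10 < 11  OK
7. X = 11, U = 8; 11 ≥ 8  OK
8. X + U = 11 + 8 = 19  OK
9. W * Y = 9 * 1 = 9  OK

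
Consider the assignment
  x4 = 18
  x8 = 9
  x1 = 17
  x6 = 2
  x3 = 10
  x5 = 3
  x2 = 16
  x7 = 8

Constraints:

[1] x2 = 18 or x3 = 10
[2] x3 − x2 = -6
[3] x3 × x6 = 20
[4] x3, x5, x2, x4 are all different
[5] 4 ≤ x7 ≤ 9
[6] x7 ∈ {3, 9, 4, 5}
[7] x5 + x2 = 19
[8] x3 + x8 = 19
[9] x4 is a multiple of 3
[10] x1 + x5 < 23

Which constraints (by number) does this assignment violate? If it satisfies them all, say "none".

The assignment fails constraint 6.

[1] x2 = 16 ≠ 18, but x3 = 10 = 10 (second disjunct) — holds.
[2] x3 − x2 = 10 − 16 = -6 — holds.
[3] x3 × x6 = 10 × 2 = 20 — holds.
[4] values 10, 3, 16, 18 are pairwise distinct — holds.
[5] x7 = 8 lies in [4, 9] — holds.
[6] x7 = 8 is not in {3, 9, 4, 5} — does not hold.
[7] x5 + x2 = 3 + 16 = 19 — holds.
[8] x3 + x8 = 10 + 9 = 19 — holds.
[9] 18 / 3 = 6, so 3 divides 18 — holds.
[10] x1 + x5 = 17 + 3 = 20; 20 < 23 — holds.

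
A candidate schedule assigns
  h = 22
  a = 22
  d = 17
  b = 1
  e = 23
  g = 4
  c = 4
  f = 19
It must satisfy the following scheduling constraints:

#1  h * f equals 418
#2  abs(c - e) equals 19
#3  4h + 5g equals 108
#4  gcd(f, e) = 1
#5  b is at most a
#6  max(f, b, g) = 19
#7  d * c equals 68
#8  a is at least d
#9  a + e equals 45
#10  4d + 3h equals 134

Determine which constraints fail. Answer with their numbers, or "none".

#1 h * f = 22 * 19 = 418  true
#2 abs(4 - 23) = 19  true
#3 4h + 5g = 4(22) + 5(4) = 108  true
#4 gcd(19, 23) = 1  true
#5 b = 1, a = 22; 1 ≤ 22  true
#6 max(19, 1, 4) = 19  true
#7 d * c = 17 * 4 = 68  true
#8 a = 22, d = 17; 22 ≥ 17  true
#9 a + e = 22 + 23 = 45  true
#10 4d + 3h = 4(17) + 3(22) = 134  true

None — every constraint holds.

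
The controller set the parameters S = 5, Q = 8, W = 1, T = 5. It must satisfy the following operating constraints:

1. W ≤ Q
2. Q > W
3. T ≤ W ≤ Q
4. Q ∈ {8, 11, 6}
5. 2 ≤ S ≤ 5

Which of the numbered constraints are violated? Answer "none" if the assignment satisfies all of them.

Violated: 3.

1. W = 1, Q = 8; 1 ≤ 8 — holds.
2. Q = 8, W = 1; 8 > 1 — holds.
3. values 5, 1, 8; T = 5 is not ≤ W = 1 — fails.
4. Q = 8 is in {8, 11, 6} — holds.
5. S = 5 lies in [2, 5] — holds.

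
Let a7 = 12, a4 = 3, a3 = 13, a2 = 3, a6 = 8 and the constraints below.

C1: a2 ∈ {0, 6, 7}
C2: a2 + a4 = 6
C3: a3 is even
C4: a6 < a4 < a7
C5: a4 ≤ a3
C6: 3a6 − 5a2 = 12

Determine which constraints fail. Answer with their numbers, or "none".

C1: a2 = 3 is not in {0, 6, 7}  false
C2: a2 + a4 = 3 + 3 = 6  true
C3: a3 = 13 is odd  false
C4: values 8, 3, 12; a6 = 8 is not < a4 = 3  false
C5: a4 = 3, a3 = 13; 3 ≤ 13  true
C6: 3a6 − 5a2 = 3(8) − 5(3) = 9, not 12  false

Constraints 1, 3, 4, and 6 are violated.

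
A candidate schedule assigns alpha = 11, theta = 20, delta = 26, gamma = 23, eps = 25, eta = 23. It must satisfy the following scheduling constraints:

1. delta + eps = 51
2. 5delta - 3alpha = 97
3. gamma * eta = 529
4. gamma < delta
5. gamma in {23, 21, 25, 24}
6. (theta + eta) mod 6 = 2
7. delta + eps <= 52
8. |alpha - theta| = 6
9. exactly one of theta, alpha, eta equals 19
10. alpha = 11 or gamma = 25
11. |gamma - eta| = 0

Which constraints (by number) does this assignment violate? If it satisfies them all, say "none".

1. delta + eps = 26 + 25 = 51  holds
2. 5delta - 3alpha = 5(26) - 3(11) = 97  holds
3. gamma * eta = 23 * 23 = 529  holds
4. gamma = 23, delta = 26; 23 < 26  holds
5. gamma = 23 is in {23, 21, 25, 24}  holds
6. theta + eta = 43; 43 mod 6 = 1, not 2  fails
7. delta + eps = 26 + 25 = 51; 51 ≤ 52  holds
8. |11 - 20| = 9, not 6  fails
9. theta=20, alpha=11, eta=23; 0 of them equal 19, not exactly one  fails
10. alpha = 11 = 11 (first disjunct)  holds
11. |23 - 23| = 0  holds

Constraints 6, 8, 9 are violated.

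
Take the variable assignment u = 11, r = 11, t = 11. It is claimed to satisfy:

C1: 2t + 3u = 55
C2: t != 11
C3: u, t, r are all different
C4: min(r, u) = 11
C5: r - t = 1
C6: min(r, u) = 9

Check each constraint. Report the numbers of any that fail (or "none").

No — constraints 2, 3, 5, and 6 are not satisfied.

C1: 2t + 3u = 2(11) + 3(11) = 55 — holds.
C2: t = 11, but 11 is required to differ — fails.
C3: u = t = 11, not all different — fails.
C4: min(11, 11) = 11 — holds.
C5: r - t = 11 - 11 = 0, not 1 — fails.
C6: min(11, 11) = 11, not 9 — fails.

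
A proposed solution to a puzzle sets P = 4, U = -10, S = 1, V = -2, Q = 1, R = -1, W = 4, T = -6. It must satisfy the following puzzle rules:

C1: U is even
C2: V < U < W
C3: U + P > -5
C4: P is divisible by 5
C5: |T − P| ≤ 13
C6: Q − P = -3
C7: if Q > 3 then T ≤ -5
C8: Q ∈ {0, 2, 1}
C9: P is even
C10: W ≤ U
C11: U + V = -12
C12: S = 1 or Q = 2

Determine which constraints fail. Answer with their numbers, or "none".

No — constraints 2, 3, 4, and 10 are not satisfied.

C1: U = -10 is even — holds.
C2: values -2, -10, 4; V = -2 is not < U = -10 — fails.
C3: U + P = -10 + 4 = -6; -6 ≤ -5, bound -5 not met — fails.
C4: 4 = 5×0 + 4, so 5 does not divide 4 — fails.
C5: |-6 − 4| = 10; 10 ≤ 13 — holds.
C6: Q − P = 1 − 4 = -3 — holds.
C7: Q = 1, not > 3; antecedent false, conditional vacuously true — holds.
C8: Q = 1 is in {0, 2, 1} — holds.
C9: P = 4 is even — holds.
C10: W = 4, U = -10; 4 > -10 (want ≤) — fails.
C11: U + V = -10 + (-2) = -12 — holds.
C12: S = 1 = 1 (first disjunct) — holds.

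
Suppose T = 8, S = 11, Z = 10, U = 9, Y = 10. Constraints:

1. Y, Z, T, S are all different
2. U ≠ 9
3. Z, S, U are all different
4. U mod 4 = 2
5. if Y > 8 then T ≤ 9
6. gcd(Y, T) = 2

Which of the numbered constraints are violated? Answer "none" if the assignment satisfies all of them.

1. Y = Z = 10, not all different — violated.
2. U = 9, but 9 is required to differ — violated.
3. values 10, 11, 9 are pairwise distinct — satisfied.
4. 9 mod 4 = 1, not 2 — violated.
5. Y = 10 > 8, so we need T ≤ 9; T = 8 ≤ 9 — satisfied.
6. gcd(10, 8) = 2 — satisfied.

Constraints 1, 2, 4 do not hold.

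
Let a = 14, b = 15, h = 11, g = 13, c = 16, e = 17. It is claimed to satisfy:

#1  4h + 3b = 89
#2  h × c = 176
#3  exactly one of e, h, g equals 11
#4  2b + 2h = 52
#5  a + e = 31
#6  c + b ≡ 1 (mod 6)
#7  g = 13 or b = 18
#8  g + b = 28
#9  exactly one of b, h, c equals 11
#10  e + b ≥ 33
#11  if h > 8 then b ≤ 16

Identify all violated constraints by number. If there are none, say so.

#1 4h + 3b = 4(11) + 3(15) = 89  true
#2 h × c = 11 × 16 = 176  true
#3 e=17, h=11, g=13; 1 of them equals 11  true
#4 2b + 2h = 2(15) + 2(11) = 52  true
#5 a + e = 14 + 17 = 31  true
#6 c + b = 31; 31 mod 6 = 1  true
#7 g = 13 = 13 (first disjunct)  true
#8 g + b = 13 + 15 = 28  true
#9 b=15, h=11, c=16; 1 of them equals 11  true
#10 e + b = 17 + 15 = 32; 32 < 33, bound 33 not met  false
#11 h = 11 > 8, so we need b ≤ 16; b = 15 ≤ 16  true

Constraint 10 is violated.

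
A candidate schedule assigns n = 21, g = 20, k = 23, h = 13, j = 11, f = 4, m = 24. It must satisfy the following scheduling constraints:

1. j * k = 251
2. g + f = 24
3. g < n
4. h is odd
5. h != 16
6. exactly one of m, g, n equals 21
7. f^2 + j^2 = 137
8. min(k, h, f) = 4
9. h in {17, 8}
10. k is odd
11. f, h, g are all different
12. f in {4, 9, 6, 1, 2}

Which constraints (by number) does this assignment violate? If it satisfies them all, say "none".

1. j * k = 11 * 23 = 253, not 251 — violated.
2. g + f = 20 + 4 = 24 — OK.
3. g = 20, n = 21; 20 < 21 — OK.
4. h = 13 is odd — OK.
5. h = 13, and 13 ≠ 16 — OK.
6. m=24, g=20, n=21; 1 of them equals 21 — OK.
7. f^2 + j^2 = 4^2 + 11^2 = 16 + 121 = 137 — OK.
8. min(23, 13, 4) = 4 — OK.
9. h = 13 is not in {17, 8} — violated.
10. k = 23 is odd — OK.
11. values 4, 13, 20 are pairwise distinct — OK.
12. f = 4 is in {4, 9, 6, 1, 2} — OK.

The assignment fails constraints 1 and 9.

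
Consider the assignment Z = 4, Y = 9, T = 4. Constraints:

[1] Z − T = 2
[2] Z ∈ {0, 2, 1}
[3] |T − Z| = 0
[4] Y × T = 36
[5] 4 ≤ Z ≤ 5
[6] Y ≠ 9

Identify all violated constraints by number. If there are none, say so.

[1] Z − T = 4 − 4 = 0, not 2 — fails.
[2] Z = 4 is not in {0, 2, 1} — fails.
[3] |4 − 4| = 0 — holds.
[4] Y × T = 9 × 4 = 36 — holds.
[5] Z = 4 lies in [4, 5] — holds.
[6] Y = 9, but 9 is required to differ — fails.

No — constraints 1, 2, 6 are not satisfied.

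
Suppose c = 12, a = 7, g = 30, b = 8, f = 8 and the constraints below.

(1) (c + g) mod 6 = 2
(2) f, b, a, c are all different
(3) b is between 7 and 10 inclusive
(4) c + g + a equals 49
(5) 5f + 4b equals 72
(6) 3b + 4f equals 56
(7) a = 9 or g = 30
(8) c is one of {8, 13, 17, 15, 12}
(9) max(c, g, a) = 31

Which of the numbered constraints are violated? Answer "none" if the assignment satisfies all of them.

The assignment fails constraints 1, 2, and 9.

(1) c + g = 42; 42 mod 6 = 0, not 2  no
(2) f = b = 8, not all different  no
(3) b = 8 lies in [7, 10]  yes
(4) c + g + a = 12 + 30 + 7 = 49  yes
(5) 5f + 4b = 5(8) + 4(8) = 72  yes
(6) 3b + 4f = 3(8) + 4(8) = 56  yes
(7) a = 7 ≠ 9, but g = 30 = 30 (second disjunct)  yes
(8) c = 12 is in {8, 13, 17, 15, 12}  yes
(9) max(12, 30, 7) = 30, not 31  no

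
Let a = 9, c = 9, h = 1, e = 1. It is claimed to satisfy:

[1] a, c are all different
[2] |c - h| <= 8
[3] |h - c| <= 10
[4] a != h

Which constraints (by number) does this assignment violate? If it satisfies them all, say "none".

[1] a = c = 9, not all different  FAIL
[2] |9 - 1| = 8; 8 ≤ 8  OK
[3] |1 - 9| = 8; 8 ≤ 10  OK
[4] a = 9, h = 1; distinct  OK

The assignment fails constraint 1.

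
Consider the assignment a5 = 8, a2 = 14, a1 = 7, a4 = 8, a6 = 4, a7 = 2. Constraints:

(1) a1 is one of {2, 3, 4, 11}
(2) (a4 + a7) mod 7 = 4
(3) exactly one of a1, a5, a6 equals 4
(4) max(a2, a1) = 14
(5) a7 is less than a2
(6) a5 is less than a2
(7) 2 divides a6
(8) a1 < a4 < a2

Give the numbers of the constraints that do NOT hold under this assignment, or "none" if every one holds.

Constraints 1 and 2 do not hold.

(1) a1 = 7 is not in {2, 3, 4, 11} — violated.
(2) a4 + a7 = 10; 10 mod 7 = 3, not 4 — violated.
(3) a1=7, a5=8, a6=4; 1 of them equals 4 — OK.
(4) max(14, 7) = 14 — OK.
(5) a7 = 2, a2 = 14; 2 < 14 — OK.
(6) a5 = 8, a2 = 14; 8 < 14 — OK.
(7) 4 / 2 = 2, so 2 divides 4 — OK.
(8) values 7 < 8 < 14 — OK.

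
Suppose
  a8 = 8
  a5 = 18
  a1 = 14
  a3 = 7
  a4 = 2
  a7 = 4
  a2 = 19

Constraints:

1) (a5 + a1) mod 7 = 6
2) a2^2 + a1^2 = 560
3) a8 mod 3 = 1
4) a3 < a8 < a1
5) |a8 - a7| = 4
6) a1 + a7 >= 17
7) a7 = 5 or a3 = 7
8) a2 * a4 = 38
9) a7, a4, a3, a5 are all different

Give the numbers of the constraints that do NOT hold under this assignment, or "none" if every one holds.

1) a5 + a1 = 32; 32 mod 7 = 4, not 6 — violated.
2) a2^2 + a1^2 = 19^2 + 14^2 = 361 + 196 = 557, not 560 — violated.
3) 8 mod 3 = 2, not 1 — violated.
4) values 7 < 8 < 14 — OK.
5) |8 - 4| = 4 — OK.
6) a1 + a7 = 14 + 4 = 18; 18 ≥ 17 — OK.
7) a7 = 4 ≠ 5, but a3 = 7 = 7 (second disjunct) — OK.
8) a2 * a4 = 19 * 2 = 38 — OK.
9) values 4, 2, 7, 18 are pairwise distinct — OK.

Constraints 1, 2, 3 do not hold.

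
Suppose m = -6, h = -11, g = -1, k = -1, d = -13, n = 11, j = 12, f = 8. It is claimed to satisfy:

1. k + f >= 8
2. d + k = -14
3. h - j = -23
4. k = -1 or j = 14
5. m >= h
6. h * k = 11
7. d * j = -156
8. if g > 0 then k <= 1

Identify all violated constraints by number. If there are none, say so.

1. k + f = -1 + 8 = 7; 7 < 8, bound 8 not met  fails
2. d + k = -13 + (-1) = -14  holds
3. h - j = -11 - 12 = -23  holds
4. k = -1 = -1 (first disjunct)  holds
5. m = -6, h = -11; -6 ≥ -11  holds
6. h * k = -11 * (-1) = 11  holds
7. d * j = -13 * 12 = -156  holds
8. g = -1, not > 0; antecedent false, conditional vacuously true  holds

No — constraint 1 is not satisfied.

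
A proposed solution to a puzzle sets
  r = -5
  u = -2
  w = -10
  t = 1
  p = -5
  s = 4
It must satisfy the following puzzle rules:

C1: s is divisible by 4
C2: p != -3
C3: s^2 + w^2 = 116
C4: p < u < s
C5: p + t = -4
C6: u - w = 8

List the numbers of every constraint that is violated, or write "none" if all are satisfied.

None — every constraint holds.

C1: 4 / 4 = 1, so 4 divides 4  true
C2: p = -5, and -5 ≠ -3  true
C3: s^2 + w^2 = 4^2 + (-10)^2 = 16 + 100 = 116  true
C4: values -5 < -2 < 4  true
C5: p + t = -5 + 1 = -4  true
C6: u - w = -2 - (-10) = 8  true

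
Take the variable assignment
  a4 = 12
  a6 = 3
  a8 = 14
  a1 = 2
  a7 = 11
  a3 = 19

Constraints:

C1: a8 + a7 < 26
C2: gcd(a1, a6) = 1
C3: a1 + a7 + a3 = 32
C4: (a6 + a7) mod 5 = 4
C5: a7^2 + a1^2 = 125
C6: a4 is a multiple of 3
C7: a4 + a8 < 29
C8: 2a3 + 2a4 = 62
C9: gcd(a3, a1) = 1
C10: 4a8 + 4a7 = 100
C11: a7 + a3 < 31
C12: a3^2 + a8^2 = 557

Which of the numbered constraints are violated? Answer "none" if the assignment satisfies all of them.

The assignment satisfies every constraint.

C1: a8 + a7 = 14 + 11 = 25; 25 < 26 — satisfied.
C2: gcd(2, 3) = 1 — satisfied.
C3: a1 + a7 + a3 = 2 + 11 + 19 = 32 — satisfied.
C4: a6 + a7 = 14; 14 mod 5 = 4 — satisfied.
C5: a7^2 + a1^2 = 11^2 + 2^2 = 121 + 4 = 125 — satisfied.
C6: 12 / 3 = 4, so 3 divides 12 — satisfied.
C7: a4 + a8 = 12 + 14 = 26; 26 < 29 — satisfied.
C8: 2a3 + 2a4 = 2(19) + 2(12) = 62 — satisfied.
C9: gcd(19, 2) = 1 — satisfied.
C10: 4a8 + 4a7 = 4(14) + 4(11) = 100 — satisfied.
C11: a7 + a3 = 11 + 19 = 30; 30 < 31 — satisfied.
C12: a3^2 + a8^2 = 19^2 + 14^2 = 361 + 196 = 557 — satisfied.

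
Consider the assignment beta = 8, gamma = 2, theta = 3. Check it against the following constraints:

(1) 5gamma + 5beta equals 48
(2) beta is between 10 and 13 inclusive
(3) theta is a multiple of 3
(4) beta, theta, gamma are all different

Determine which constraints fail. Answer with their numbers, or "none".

(1) 5gamma + 5beta = 5(2) + 5(8) = 50, not 48  fails
(2) beta = 8 is outside [10, 13]  fails
(3) 3 / 3 = 1, so 3 divides 3  holds
(4) values 8, 3, 2 are pairwise distinct  holds

The assignment fails constraints 1 and 2.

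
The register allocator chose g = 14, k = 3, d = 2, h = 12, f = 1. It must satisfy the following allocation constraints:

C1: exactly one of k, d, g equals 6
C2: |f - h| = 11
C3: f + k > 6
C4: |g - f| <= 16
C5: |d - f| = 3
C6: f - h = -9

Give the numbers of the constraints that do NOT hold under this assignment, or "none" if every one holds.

C1: k=3, d=2, g=14; 0 of them equal 6, not exactly one — violated.
C2: |1 - 12| = 11 — OK.
C3: f + k = 1 + 3 = 4; 4 ≤ 6, bound 6 not met — violated.
C4: |14 - 1| = 13; 13 ≤ 16 — OK.
C5: |2 - 1| = 1, not 3 — violated.
C6: f - h = 1 - 12 = -11, not -9 — violated.

Constraints 1, 3, 5, and 6 are violated.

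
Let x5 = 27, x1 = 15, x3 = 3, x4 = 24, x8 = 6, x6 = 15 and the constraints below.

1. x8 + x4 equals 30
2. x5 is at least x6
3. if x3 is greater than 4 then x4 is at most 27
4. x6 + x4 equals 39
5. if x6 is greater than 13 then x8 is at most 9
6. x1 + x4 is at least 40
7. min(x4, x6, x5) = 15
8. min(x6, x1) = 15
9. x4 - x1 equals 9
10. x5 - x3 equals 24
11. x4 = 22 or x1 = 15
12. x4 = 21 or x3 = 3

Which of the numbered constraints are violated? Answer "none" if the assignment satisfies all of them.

No — constraint 6 is not satisfied.

1. x8 + x4 = 6 + 24 = 30 — satisfied.
2. x5 = 27, x6 = 15; 27 ≥ 15 — satisfied.
3. x3 = 3, not > 4; antecedent false, conditional vacuously true — satisfied.
4. x6 + x4 = 15 + 24 = 39 — satisfied.
5. x6 = 15 > 13, so we need x8 ≤ 9; x8 = 6 ≤ 9 — satisfied.
6. x1 + x4 = 15 + 24 = 39; 39 < 40, bound 40 not met — violated.
7. min(24, 15, 27) = 15 — satisfied.
8. min(15, 15) = 15 — satisfied.
9. x4 - x1 = 24 - 15 = 9 — satisfied.
10. x5 - x3 = 27 - 3 = 24 — satisfied.
11. x4 = 24 ≠ 22, but x1 = 15 = 15 (second disjunct) — satisfied.
12. x4 = 24 ≠ 21, but x3 = 3 = 3 (second disjunct) — satisfied.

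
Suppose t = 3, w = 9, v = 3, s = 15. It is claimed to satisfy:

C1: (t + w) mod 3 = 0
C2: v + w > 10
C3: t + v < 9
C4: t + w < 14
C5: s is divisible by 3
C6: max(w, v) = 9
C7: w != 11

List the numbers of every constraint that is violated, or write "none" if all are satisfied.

C1: t + w = 12; 12 mod 3 = 0 — satisfied.
C2: v + w = 3 + 9 = 12; 12 > 10 — satisfied.
C3: t + v = 3 + 3 = 6; 6 < 9 — satisfied.
C4: t + w = 3 + 9 = 12; 12 < 14 — satisfied.
C5: 15 / 3 = 5, so 3 divides 15 — satisfied.
C6: max(9, 3) = 9 — satisfied.
C7: w = 9, and 9 ≠ 11 — satisfied.

None — every constraint holds.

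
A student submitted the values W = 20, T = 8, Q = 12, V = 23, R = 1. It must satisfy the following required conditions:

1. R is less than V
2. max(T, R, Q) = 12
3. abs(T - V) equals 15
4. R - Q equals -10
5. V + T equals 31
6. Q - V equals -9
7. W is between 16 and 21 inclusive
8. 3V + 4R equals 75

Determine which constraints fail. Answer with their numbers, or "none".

1. R = 1, V = 23; 1 < 23  true
2. max(8, 1, 12) = 12  true
3. abs(8 - 23) = 15  true
4. R - Q = 1 - 12 = -11, not -10  false
5. V + T = 23 + 8 = 31  true
6. Q - V = 12 - 23 = -11, not -9  false
7. W = 20 lies in [16, 21]  true
8. 3V + 4R = 3(23) + 4(1) = 73, not 75  false

Violated: 4, 6, 8.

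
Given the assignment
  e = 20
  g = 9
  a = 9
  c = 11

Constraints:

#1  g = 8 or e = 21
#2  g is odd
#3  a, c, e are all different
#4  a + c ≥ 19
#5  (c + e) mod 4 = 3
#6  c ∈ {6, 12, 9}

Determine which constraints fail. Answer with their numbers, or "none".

Violated: 1 and 6.

#1 g = 9 ≠ 8 and e = 20 ≠ 21; both disjuncts false  false
#2 g = 9 is odd  true
#3 values 9, 11, 20 are pairwise distinct  true
#4 a + c = 9 + 11 = 20; 20 ≥ 19  true
#5 c + e = 31; 31 mod 4 = 3  true
#6 c = 11 is not in {6, 12, 9}  false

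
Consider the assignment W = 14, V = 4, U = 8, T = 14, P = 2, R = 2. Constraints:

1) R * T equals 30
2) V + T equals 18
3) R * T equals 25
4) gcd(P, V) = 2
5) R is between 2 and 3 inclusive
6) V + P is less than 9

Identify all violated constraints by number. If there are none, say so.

Constraints 1, 3 are violated.

1) R * T = 2 * 14 = 28, not 30 — violated.
2) V + T = 4 + 14 = 18 — OK.
3) R * T = 2 * 14 = 28, not 25 — violated.
4) gcd(2, 4) = 2 — OK.
5) R = 2 lies in [2, 3] — OK.
6) V + P = 4 + 2 = 6; 6 < 9 — OK.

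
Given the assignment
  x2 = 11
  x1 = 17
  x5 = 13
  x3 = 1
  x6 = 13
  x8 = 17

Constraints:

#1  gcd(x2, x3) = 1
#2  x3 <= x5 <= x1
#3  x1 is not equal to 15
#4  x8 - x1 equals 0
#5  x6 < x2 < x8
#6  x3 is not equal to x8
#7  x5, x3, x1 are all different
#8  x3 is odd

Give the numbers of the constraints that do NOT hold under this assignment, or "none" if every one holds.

#1 gcd(11, 1) = 1 — satisfied.
#2 values 1 <= 13 <= 17 — satisfied.
#3 x1 = 17, and 17 ≠ 15 — satisfied.
#4 x8 - x1 = 17 - 17 = 0 — satisfied.
#5 values 13, 11, 17; x6 = 13 is not < x2 = 11 — violated.
#6 x3 = 1, x8 = 17; distinct — satisfied.
#7 values 13, 1, 17 are pairwise distinct — satisfied.
#8 x3 = 1 is odd — satisfied.

The assignment fails constraint 5.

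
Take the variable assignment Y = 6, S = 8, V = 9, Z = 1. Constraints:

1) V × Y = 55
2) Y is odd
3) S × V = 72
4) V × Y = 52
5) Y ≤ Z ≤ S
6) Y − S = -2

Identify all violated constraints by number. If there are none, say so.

1) V × Y = 9 × 6 = 54, not 55  fails
2) Y = 6 is even  fails
3) S × V = 8 × 9 = 72  holds
4) V × Y = 9 × 6 = 54, not 52  fails
5) values 6, 1, 8; Y = 6 is not ≤ Z = 1  fails
6) Y − S = 6 − 8 = -2  holds

Constraints 1, 2, 4, 5 do not hold.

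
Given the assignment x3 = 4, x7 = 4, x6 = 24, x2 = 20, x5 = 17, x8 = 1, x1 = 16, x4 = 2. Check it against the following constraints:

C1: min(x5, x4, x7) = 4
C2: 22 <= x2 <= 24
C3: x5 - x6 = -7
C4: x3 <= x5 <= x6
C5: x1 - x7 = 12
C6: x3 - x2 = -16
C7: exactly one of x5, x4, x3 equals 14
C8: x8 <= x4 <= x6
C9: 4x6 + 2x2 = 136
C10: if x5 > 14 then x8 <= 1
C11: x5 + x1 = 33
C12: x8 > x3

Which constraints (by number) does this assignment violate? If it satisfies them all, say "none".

C1: min(17, 2, 4) = 2, not 4 — fails.
C2: x2 = 20 is outside [22, 24] — fails.
C3: x5 - x6 = 17 - 24 = -7 — holds.
C4: values 4 <= 17 <= 24 — holds.
C5: x1 - x7 = 16 - 4 = 12 — holds.
C6: x3 - x2 = 4 - 20 = -16 — holds.
C7: x5=17, x4=2, x3=4; 0 of them equal 14, not exactly one — fails.
C8: values 1 <= 2 <= 24 — holds.
C9: 4x6 + 2x2 = 4(24) + 2(20) = 136 — holds.
C10: x5 = 17 > 14, so we need x8 ≤ 1; x8 = 1 ≤ 1 — holds.
C11: x5 + x1 = 17 + 16 = 33 — holds.
C12: x8 = 1, x3 = 4; 1 ≤ 4 (want >) — fails.

Constraints 1, 2, 7, 12 do not hold.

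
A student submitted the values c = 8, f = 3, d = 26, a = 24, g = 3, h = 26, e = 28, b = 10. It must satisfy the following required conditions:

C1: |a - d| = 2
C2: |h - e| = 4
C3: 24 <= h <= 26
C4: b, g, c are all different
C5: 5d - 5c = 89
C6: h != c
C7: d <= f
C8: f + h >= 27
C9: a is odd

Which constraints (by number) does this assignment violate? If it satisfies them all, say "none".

C1: |24 - 26| = 2 — satisfied.
C2: |26 - 28| = 2, not 4 — violated.
C3: h = 26 lies in [24, 26] — satisfied.
C4: values 10, 3, 8 are pairwise distinct — satisfied.
C5: 5d - 5c = 5(26) - 5(8) = 90, not 89 — violated.
C6: h = 26, c = 8; distinct — satisfied.
C7: d = 26, f = 3; 26 > 3 (want ≤) — violated.
C8: f + h = 3 + 26 = 29; 29 ≥ 27 — satisfied.
C9: a = 24 is even — violated.

Constraints 2, 5, 7, 9 do not hold.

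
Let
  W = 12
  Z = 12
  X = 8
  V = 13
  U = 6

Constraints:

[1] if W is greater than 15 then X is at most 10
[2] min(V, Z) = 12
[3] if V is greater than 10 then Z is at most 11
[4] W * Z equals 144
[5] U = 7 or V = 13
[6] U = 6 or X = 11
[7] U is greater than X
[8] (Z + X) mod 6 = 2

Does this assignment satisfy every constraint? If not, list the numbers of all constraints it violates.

The assignment fails constraints 3 and 7.

[1] W = 12, not > 15; antecedent false, conditional vacuously true — holds.
[2] min(13, 12) = 12 — holds.
[3] V = 13 > 10, so we need Z ≤ 11; but Z = 12 > 11 — fails.
[4] W * Z = 12 * 12 = 144 — holds.
[5] U = 6 ≠ 7, but V = 13 = 13 (second disjunct) — holds.
[6] U = 6 = 6 (first disjunct) — holds.
[7] U = 6, X = 8; 6 ≤ 8 (want >) — fails.
[8] Z + X = 20; 20 mod 6 = 2 — holds.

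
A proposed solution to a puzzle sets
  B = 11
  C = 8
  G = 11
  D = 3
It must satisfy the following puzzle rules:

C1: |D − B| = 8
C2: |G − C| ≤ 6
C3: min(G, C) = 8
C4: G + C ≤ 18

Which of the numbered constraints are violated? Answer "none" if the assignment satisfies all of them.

Constraint 4 is violated.

C1: |3 − 11| = 8  OK
C2: |11 − 8| = 3; 3 ≤ 6  OK
C3: min(11, 8) = 8  OK
C4: G + C = 11 + 8 = 19; 19 > 18, bound 18 not met  FAIL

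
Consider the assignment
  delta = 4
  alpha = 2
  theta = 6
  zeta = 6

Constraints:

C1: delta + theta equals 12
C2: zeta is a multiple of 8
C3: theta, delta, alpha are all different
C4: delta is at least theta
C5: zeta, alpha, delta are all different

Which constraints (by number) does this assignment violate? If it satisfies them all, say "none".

Violated: 1, 2, and 4.

C1: delta + theta = 4 + 6 = 10, not 12  FAIL
C2: 6 = 8*0 + 6, so 8 does not divide 6  FAIL
C3: values 6, 4, 2 are pairwise distinct  OK
C4: delta = 4, theta = 6; 4 < 6 (want ≥)  FAIL
C5: values 6, 2, 4 are pairwise distinct  OK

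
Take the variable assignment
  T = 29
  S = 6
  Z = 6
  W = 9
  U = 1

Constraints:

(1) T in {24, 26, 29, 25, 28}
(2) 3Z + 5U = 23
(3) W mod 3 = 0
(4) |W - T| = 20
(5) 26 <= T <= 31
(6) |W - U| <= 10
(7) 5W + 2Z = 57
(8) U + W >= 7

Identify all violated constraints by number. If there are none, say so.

The assignment satisfies every constraint.

(1) T = 29 is in {24, 26, 29, 25, 28}  ✓
(2) 3Z + 5U = 3(6) + 5(1) = 23  ✓
(3) 9 mod 3 = 0  ✓
(4) |9 - 29| = 20  ✓
(5) T = 29 lies in [26, 31]  ✓
(6) |9 - 1| = 8; 8 ≤ 10  ✓
(7) 5W + 2Z = 5(9) + 2(6) = 57  ✓
(8) U + W = 1 + 9 = 10; 10 ≥ 7  ✓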